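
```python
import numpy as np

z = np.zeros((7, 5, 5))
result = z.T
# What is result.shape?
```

(5, 5, 7)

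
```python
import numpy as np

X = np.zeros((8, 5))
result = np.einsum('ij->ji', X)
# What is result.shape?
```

(5, 8)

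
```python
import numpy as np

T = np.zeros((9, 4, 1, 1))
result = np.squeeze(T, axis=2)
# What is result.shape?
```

(9, 4, 1)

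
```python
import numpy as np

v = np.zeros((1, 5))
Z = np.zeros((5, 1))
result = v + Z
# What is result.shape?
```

(5, 5)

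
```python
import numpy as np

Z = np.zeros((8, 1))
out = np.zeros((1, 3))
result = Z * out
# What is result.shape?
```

(8, 3)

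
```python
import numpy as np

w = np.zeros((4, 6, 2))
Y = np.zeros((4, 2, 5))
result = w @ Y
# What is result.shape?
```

(4, 6, 5)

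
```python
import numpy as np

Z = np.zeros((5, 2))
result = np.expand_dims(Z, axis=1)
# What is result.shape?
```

(5, 1, 2)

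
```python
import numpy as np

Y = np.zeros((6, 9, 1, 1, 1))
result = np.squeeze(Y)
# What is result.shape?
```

(6, 9)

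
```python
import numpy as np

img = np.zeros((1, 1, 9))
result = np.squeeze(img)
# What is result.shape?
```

(9,)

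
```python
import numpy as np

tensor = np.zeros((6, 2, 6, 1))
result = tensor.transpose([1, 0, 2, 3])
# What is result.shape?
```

(2, 6, 6, 1)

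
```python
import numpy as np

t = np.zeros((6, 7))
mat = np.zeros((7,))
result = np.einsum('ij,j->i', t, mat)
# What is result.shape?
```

(6,)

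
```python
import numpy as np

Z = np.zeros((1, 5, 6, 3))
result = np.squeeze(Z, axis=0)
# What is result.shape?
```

(5, 6, 3)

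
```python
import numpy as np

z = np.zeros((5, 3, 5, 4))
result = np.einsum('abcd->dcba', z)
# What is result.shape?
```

(4, 5, 3, 5)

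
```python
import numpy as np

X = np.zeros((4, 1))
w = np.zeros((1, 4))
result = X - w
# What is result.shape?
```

(4, 4)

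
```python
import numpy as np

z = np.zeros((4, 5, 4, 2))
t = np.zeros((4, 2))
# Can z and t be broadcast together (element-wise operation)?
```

Yes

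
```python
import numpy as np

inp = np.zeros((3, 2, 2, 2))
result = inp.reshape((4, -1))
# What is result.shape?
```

(4, 6)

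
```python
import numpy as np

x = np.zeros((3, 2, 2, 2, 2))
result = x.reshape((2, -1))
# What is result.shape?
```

(2, 24)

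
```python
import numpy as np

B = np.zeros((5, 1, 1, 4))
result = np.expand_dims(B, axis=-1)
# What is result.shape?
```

(5, 1, 1, 4, 1)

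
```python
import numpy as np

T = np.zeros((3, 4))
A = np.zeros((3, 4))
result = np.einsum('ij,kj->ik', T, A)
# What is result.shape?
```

(3, 3)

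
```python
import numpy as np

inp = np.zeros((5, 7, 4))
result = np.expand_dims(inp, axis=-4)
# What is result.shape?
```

(1, 5, 7, 4)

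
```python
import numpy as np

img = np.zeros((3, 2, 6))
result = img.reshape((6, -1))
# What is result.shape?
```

(6, 6)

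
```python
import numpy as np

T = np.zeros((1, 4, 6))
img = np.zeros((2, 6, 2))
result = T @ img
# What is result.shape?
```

(2, 4, 2)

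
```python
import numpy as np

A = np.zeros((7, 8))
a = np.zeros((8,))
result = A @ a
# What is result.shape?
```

(7,)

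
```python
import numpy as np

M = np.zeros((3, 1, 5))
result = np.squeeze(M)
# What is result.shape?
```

(3, 5)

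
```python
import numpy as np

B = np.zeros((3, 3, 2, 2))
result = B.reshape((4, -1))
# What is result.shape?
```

(4, 9)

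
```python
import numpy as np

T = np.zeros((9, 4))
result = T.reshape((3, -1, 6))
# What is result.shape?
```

(3, 2, 6)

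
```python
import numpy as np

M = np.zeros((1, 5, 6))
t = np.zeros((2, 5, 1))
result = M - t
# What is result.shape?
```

(2, 5, 6)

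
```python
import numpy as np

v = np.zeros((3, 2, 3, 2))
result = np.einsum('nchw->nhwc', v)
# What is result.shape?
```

(3, 3, 2, 2)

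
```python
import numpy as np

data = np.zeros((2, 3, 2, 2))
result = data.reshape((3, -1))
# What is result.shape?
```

(3, 8)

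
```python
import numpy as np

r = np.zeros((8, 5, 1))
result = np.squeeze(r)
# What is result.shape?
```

(8, 5)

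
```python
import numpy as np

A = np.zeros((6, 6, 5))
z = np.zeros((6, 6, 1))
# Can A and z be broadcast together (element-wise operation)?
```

Yes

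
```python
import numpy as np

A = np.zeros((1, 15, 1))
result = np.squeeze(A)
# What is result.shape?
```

(15,)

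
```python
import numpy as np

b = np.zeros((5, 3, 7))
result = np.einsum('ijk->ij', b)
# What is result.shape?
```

(5, 3)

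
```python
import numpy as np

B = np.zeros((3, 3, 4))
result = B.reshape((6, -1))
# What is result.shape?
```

(6, 6)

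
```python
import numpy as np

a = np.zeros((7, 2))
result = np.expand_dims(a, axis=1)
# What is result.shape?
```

(7, 1, 2)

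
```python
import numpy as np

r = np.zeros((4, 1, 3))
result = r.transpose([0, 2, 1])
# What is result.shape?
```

(4, 3, 1)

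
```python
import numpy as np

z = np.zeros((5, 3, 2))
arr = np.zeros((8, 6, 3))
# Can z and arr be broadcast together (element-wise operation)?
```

No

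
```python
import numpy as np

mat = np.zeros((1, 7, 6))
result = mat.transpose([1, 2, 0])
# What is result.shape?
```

(7, 6, 1)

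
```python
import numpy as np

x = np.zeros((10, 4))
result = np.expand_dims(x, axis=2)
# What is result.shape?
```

(10, 4, 1)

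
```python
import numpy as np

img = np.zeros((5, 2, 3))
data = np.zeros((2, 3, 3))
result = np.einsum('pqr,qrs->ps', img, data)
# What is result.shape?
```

(5, 3)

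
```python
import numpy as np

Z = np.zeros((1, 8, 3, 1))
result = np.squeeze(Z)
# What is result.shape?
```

(8, 3)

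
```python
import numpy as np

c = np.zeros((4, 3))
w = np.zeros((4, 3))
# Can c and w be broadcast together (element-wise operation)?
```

Yes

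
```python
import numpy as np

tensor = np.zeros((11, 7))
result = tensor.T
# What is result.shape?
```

(7, 11)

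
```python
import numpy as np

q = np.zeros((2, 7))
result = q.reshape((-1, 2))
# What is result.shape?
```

(7, 2)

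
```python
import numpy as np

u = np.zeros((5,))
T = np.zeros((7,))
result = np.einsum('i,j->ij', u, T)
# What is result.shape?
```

(5, 7)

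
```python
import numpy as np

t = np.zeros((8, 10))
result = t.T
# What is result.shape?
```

(10, 8)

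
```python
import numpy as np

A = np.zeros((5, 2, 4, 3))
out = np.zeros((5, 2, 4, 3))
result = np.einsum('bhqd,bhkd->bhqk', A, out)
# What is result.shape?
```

(5, 2, 4, 4)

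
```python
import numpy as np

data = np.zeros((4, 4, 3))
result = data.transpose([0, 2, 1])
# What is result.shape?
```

(4, 3, 4)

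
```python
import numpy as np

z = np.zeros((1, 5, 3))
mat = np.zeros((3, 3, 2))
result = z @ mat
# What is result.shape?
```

(3, 5, 2)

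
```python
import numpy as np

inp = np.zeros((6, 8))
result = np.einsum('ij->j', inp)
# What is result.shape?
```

(8,)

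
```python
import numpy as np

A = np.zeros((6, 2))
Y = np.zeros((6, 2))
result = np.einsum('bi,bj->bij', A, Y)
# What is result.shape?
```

(6, 2, 2)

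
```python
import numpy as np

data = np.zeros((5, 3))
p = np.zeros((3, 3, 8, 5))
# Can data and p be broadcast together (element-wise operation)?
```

No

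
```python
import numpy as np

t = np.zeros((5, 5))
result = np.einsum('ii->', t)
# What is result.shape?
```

()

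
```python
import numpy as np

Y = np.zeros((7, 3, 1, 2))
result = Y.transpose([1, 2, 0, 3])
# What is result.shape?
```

(3, 1, 7, 2)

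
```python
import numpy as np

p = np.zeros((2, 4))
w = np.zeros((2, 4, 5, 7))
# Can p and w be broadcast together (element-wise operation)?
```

No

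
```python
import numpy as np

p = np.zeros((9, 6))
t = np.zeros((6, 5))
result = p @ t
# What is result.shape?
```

(9, 5)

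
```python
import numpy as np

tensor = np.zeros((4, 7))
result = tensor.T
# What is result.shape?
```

(7, 4)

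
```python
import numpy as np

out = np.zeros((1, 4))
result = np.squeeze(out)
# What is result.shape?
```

(4,)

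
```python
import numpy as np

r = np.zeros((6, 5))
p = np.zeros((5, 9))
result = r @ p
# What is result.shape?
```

(6, 9)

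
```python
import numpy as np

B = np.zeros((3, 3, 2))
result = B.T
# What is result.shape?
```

(2, 3, 3)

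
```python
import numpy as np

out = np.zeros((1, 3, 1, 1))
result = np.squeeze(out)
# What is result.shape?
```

(3,)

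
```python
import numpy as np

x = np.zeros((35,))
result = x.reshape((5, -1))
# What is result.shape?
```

(5, 7)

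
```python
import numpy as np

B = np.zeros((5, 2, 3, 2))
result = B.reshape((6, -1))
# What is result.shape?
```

(6, 10)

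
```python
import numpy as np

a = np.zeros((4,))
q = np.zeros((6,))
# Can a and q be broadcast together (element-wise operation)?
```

No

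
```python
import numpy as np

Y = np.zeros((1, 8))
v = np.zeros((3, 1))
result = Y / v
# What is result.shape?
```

(3, 8)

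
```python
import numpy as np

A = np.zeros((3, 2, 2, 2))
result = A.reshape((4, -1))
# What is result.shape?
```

(4, 6)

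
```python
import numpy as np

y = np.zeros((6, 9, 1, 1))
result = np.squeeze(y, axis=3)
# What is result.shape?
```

(6, 9, 1)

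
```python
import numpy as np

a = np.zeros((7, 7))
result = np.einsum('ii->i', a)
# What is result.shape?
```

(7,)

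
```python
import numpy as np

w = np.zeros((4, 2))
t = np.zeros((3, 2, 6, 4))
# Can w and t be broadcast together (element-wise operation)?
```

No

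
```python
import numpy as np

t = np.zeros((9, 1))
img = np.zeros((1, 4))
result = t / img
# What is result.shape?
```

(9, 4)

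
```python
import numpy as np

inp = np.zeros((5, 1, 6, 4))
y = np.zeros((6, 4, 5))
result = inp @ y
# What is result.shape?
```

(5, 6, 6, 5)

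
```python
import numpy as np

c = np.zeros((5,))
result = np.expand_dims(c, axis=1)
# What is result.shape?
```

(5, 1)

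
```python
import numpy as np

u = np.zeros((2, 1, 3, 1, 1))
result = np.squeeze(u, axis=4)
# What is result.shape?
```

(2, 1, 3, 1)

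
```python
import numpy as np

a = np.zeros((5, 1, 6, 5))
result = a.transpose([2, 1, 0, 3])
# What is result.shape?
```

(6, 1, 5, 5)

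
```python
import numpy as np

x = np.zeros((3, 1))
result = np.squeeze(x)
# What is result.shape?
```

(3,)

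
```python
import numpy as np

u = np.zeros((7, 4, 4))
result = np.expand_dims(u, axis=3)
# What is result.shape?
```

(7, 4, 4, 1)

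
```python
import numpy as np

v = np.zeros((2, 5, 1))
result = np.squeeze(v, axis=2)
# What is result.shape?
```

(2, 5)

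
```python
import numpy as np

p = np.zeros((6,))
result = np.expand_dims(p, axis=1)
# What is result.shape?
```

(6, 1)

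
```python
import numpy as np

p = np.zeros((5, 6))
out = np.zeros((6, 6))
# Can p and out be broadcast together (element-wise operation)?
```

No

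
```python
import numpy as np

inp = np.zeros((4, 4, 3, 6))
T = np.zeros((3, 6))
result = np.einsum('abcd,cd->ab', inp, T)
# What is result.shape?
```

(4, 4)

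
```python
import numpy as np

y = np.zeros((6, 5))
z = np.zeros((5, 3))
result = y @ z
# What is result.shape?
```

(6, 3)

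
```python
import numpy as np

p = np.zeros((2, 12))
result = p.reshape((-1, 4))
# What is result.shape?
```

(6, 4)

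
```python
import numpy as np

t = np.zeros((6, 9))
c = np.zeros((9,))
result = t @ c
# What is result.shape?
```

(6,)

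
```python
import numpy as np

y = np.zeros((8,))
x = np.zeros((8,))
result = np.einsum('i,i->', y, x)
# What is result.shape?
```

()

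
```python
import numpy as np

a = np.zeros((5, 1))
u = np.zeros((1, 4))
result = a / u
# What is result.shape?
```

(5, 4)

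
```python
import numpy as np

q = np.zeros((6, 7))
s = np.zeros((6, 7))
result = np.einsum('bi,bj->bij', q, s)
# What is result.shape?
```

(6, 7, 7)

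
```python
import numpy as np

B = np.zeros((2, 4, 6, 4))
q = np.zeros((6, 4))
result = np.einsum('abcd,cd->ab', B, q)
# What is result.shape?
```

(2, 4)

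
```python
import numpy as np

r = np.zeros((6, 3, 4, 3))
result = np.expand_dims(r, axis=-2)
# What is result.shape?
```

(6, 3, 4, 1, 3)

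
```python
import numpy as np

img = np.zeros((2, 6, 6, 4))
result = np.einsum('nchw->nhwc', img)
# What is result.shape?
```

(2, 6, 4, 6)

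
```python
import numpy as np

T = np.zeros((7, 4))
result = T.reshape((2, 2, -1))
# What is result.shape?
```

(2, 2, 7)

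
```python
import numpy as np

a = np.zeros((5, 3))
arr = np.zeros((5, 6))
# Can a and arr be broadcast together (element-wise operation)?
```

No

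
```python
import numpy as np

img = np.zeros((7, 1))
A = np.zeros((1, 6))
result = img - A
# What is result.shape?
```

(7, 6)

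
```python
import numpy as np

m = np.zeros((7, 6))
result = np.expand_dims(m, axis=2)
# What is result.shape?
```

(7, 6, 1)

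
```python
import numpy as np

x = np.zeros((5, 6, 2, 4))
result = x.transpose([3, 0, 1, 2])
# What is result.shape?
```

(4, 5, 6, 2)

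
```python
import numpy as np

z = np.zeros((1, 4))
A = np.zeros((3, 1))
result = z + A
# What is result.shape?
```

(3, 4)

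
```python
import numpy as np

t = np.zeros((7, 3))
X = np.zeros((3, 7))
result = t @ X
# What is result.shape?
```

(7, 7)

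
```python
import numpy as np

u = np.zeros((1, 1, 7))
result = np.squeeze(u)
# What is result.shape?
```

(7,)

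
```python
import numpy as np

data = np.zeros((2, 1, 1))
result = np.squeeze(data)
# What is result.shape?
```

(2,)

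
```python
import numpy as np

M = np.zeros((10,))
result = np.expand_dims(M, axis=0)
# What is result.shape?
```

(1, 10)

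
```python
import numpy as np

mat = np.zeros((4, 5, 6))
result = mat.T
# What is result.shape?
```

(6, 5, 4)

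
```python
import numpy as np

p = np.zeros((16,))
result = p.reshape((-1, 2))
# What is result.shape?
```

(8, 2)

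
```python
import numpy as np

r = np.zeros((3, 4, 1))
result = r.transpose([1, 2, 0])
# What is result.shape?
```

(4, 1, 3)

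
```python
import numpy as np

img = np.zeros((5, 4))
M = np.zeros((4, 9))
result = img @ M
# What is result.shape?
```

(5, 9)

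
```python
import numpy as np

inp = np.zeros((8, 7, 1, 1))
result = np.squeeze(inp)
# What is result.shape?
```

(8, 7)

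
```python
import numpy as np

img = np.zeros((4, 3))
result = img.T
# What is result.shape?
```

(3, 4)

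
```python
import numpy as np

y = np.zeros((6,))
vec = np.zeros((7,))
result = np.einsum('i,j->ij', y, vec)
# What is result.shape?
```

(6, 7)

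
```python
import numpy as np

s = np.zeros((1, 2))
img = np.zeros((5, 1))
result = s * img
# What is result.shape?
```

(5, 2)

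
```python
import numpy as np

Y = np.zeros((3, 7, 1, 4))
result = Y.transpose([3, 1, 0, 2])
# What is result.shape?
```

(4, 7, 3, 1)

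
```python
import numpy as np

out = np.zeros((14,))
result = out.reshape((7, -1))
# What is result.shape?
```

(7, 2)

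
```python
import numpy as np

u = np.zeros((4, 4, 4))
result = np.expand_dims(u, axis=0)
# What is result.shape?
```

(1, 4, 4, 4)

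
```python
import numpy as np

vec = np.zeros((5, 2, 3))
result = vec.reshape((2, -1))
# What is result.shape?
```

(2, 15)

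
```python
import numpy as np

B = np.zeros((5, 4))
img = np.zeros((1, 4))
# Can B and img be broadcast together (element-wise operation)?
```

Yes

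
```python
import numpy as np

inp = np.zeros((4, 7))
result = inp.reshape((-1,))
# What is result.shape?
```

(28,)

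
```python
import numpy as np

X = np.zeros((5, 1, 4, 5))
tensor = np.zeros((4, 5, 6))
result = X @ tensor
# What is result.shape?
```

(5, 4, 4, 6)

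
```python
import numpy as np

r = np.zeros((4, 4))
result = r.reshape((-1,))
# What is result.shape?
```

(16,)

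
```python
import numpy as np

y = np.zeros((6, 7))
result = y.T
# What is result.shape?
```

(7, 6)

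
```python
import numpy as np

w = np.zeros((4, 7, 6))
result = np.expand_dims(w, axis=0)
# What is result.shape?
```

(1, 4, 7, 6)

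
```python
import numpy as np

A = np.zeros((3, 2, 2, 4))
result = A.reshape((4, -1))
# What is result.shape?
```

(4, 12)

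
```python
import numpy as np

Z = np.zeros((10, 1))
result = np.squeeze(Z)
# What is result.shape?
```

(10,)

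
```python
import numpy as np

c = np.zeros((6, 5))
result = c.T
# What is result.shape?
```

(5, 6)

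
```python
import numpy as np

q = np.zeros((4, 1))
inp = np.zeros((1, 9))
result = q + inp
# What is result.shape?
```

(4, 9)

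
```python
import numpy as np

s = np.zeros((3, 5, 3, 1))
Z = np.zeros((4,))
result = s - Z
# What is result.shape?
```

(3, 5, 3, 4)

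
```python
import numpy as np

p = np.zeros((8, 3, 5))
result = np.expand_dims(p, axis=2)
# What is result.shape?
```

(8, 3, 1, 5)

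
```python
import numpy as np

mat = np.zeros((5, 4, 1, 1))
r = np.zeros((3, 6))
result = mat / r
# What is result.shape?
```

(5, 4, 3, 6)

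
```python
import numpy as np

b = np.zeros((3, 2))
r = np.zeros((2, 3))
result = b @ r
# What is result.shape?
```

(3, 3)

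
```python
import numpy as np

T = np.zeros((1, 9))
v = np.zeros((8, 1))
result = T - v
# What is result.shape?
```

(8, 9)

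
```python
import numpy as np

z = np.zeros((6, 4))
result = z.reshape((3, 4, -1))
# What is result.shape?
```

(3, 4, 2)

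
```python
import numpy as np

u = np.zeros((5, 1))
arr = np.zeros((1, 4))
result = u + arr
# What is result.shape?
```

(5, 4)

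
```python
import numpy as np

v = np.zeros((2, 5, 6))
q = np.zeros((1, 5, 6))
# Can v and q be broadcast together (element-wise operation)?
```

Yes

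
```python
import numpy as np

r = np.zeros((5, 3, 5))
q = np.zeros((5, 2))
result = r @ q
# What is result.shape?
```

(5, 3, 2)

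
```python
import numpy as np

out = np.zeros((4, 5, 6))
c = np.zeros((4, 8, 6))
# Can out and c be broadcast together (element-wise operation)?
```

No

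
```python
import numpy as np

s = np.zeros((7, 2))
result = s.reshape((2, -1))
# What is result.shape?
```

(2, 7)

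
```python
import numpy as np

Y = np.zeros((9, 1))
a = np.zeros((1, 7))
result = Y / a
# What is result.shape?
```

(9, 7)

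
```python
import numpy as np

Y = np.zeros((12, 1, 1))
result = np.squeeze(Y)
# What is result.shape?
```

(12,)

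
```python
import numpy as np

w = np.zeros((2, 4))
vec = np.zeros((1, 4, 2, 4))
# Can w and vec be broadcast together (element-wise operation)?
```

Yes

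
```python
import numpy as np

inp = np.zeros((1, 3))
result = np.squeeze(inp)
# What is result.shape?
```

(3,)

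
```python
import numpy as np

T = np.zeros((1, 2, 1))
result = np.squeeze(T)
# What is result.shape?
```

(2,)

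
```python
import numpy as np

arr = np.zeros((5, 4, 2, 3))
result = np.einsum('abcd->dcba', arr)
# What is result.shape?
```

(3, 2, 4, 5)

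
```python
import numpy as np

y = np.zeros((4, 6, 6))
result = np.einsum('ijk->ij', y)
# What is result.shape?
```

(4, 6)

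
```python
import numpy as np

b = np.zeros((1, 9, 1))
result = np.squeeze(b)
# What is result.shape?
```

(9,)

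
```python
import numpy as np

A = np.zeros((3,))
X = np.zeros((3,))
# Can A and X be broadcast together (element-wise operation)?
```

Yes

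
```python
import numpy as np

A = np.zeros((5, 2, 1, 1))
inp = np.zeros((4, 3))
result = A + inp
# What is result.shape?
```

(5, 2, 4, 3)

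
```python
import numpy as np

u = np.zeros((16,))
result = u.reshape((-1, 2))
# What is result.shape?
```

(8, 2)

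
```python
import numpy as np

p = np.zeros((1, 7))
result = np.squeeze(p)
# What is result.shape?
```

(7,)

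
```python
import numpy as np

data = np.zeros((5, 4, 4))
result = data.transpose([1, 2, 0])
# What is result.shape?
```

(4, 4, 5)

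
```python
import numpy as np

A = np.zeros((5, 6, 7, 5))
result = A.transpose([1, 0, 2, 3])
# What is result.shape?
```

(6, 5, 7, 5)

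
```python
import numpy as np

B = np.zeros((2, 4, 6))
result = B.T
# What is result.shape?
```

(6, 4, 2)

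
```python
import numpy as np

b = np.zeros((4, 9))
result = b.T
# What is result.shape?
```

(9, 4)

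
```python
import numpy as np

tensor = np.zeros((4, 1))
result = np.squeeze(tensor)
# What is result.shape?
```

(4,)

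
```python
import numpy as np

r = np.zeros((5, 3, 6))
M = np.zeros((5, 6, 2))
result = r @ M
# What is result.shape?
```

(5, 3, 2)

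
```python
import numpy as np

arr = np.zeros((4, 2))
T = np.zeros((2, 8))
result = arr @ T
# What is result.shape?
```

(4, 8)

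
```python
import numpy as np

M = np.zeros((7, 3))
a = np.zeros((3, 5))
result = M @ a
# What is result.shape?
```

(7, 5)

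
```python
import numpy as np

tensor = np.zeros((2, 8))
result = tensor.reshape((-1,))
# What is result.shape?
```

(16,)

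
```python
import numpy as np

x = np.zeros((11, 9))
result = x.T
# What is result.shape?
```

(9, 11)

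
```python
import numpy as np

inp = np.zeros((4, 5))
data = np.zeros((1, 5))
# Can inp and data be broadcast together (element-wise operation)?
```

Yes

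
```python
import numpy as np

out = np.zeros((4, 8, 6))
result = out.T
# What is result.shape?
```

(6, 8, 4)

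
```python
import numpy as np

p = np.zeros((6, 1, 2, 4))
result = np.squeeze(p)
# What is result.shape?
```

(6, 2, 4)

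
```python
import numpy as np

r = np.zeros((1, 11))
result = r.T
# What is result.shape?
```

(11, 1)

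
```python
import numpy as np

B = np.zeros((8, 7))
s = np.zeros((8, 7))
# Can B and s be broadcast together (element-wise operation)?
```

Yes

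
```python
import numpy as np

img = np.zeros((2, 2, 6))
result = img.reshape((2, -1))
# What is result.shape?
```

(2, 12)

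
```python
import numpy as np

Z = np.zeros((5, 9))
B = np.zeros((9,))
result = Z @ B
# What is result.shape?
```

(5,)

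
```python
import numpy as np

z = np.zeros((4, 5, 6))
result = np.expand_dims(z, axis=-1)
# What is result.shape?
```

(4, 5, 6, 1)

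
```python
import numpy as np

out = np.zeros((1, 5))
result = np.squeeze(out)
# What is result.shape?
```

(5,)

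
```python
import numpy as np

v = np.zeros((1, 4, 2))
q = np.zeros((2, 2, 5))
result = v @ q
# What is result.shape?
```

(2, 4, 5)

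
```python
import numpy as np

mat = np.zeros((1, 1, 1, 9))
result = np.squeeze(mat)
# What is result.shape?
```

(9,)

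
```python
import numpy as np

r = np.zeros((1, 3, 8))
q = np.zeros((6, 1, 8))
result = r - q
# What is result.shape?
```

(6, 3, 8)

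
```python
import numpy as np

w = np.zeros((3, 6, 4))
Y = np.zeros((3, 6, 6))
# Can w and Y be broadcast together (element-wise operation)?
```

No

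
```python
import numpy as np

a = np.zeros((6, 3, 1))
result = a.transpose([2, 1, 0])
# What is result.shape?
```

(1, 3, 6)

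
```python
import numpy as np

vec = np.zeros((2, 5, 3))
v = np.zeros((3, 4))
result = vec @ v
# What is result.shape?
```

(2, 5, 4)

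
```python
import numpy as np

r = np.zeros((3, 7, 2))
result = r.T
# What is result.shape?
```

(2, 7, 3)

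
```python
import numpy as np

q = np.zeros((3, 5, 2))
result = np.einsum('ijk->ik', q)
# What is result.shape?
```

(3, 2)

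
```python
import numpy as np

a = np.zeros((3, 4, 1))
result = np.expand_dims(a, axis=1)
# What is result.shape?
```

(3, 1, 4, 1)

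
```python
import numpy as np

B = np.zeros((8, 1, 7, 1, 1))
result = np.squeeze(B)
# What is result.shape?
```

(8, 7)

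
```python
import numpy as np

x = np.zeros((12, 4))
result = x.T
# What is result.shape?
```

(4, 12)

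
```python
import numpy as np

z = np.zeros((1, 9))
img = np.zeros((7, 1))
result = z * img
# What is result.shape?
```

(7, 9)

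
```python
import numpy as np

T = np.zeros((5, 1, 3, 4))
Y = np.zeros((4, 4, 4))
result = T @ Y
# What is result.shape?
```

(5, 4, 3, 4)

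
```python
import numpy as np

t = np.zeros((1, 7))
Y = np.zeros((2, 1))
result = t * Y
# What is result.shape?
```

(2, 7)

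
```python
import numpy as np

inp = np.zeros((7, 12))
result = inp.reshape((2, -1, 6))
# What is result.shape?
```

(2, 7, 6)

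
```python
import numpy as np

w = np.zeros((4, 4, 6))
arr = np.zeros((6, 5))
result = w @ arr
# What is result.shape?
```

(4, 4, 5)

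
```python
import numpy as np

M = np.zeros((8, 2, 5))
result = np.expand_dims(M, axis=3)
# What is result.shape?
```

(8, 2, 5, 1)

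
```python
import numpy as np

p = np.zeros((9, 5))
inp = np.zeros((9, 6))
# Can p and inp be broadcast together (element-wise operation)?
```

No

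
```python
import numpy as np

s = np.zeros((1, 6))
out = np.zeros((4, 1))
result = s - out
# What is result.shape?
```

(4, 6)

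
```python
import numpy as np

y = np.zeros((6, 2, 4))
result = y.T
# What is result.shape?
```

(4, 2, 6)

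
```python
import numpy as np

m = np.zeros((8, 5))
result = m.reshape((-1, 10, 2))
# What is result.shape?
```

(2, 10, 2)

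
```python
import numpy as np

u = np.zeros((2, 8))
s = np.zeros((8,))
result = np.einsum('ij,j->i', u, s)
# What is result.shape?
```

(2,)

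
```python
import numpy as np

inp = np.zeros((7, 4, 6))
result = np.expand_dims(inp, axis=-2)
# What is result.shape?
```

(7, 4, 1, 6)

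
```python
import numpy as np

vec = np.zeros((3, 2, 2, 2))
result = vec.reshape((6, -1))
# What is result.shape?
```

(6, 4)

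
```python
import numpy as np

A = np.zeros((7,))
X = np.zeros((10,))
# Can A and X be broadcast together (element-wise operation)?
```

No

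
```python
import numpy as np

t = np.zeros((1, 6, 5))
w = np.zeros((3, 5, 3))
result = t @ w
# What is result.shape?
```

(3, 6, 3)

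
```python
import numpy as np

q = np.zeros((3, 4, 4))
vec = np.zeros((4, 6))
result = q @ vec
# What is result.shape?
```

(3, 4, 6)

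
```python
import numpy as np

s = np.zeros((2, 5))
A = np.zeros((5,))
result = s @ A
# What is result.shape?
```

(2,)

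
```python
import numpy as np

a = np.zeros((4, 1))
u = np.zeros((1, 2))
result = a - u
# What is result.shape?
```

(4, 2)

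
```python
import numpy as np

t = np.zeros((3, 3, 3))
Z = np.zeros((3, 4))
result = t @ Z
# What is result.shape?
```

(3, 3, 4)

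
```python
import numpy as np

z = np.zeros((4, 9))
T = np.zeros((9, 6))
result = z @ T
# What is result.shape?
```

(4, 6)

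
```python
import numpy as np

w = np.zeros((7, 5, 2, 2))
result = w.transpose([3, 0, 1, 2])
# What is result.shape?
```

(2, 7, 5, 2)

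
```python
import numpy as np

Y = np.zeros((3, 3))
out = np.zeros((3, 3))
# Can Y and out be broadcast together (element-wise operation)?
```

Yes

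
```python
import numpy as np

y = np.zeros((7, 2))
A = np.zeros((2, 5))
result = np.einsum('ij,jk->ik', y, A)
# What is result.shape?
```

(7, 5)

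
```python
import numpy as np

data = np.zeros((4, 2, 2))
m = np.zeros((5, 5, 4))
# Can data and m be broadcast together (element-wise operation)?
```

No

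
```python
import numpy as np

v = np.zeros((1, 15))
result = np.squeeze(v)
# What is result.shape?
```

(15,)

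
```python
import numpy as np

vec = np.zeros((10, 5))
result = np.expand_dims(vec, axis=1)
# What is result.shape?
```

(10, 1, 5)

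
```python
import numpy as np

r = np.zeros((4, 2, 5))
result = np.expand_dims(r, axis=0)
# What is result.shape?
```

(1, 4, 2, 5)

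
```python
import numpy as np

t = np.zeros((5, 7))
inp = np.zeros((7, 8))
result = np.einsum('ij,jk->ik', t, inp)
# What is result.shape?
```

(5, 8)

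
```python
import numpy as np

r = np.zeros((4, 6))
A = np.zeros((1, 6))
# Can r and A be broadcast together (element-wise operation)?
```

Yes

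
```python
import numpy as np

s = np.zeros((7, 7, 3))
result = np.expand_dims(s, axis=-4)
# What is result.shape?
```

(1, 7, 7, 3)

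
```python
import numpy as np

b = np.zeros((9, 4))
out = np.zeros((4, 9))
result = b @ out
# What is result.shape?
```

(9, 9)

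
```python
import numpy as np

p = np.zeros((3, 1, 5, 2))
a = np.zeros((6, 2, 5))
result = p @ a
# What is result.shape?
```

(3, 6, 5, 5)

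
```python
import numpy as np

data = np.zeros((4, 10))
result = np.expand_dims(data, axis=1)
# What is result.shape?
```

(4, 1, 10)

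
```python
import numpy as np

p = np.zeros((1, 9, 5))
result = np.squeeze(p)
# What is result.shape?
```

(9, 5)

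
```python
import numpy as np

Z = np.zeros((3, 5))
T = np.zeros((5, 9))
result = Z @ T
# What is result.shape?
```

(3, 9)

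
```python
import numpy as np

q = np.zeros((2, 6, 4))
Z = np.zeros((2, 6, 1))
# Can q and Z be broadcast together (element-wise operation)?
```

Yes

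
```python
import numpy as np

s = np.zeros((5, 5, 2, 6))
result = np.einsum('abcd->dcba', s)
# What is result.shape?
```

(6, 2, 5, 5)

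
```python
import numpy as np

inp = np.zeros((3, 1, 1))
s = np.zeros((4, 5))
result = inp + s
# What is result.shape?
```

(3, 4, 5)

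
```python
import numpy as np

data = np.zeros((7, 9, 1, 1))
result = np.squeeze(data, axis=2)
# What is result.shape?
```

(7, 9, 1)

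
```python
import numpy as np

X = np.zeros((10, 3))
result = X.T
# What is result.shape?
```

(3, 10)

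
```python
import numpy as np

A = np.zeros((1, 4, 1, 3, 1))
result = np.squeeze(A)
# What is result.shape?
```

(4, 3)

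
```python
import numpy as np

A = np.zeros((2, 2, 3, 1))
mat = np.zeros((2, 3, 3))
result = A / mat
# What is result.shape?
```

(2, 2, 3, 3)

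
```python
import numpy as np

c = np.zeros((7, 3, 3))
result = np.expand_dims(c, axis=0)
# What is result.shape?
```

(1, 7, 3, 3)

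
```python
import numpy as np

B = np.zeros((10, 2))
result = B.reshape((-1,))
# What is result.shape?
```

(20,)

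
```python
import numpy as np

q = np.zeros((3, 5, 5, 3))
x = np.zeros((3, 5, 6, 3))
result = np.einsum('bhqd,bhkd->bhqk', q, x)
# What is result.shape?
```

(3, 5, 5, 6)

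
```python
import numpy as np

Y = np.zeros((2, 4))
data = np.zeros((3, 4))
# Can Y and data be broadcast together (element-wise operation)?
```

No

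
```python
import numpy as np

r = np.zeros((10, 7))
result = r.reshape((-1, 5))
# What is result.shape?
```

(14, 5)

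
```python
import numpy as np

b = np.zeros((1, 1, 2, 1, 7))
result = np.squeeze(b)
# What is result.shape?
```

(2, 7)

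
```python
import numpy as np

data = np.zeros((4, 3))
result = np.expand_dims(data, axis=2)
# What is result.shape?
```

(4, 3, 1)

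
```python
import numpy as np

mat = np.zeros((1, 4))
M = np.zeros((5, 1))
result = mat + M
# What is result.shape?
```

(5, 4)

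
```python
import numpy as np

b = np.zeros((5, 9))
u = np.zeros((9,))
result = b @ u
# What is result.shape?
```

(5,)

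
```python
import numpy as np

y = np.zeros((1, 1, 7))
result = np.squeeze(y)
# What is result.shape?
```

(7,)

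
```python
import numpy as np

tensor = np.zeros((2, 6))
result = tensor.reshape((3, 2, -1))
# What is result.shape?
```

(3, 2, 2)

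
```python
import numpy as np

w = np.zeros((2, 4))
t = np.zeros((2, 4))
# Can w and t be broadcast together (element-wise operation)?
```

Yes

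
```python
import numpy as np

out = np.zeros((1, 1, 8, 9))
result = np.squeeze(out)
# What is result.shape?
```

(8, 9)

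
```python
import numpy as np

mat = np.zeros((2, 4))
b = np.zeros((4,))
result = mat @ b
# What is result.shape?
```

(2,)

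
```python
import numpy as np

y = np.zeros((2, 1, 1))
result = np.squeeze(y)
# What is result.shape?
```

(2,)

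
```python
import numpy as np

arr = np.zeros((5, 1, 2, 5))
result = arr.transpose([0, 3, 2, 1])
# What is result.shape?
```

(5, 5, 2, 1)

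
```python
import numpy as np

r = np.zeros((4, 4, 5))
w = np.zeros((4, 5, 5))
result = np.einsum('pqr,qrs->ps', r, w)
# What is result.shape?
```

(4, 5)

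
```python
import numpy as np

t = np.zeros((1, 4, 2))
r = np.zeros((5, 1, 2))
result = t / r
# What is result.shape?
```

(5, 4, 2)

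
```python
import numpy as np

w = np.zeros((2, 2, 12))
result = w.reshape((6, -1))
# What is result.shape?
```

(6, 8)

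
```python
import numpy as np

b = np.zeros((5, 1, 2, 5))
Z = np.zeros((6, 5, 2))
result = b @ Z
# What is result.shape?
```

(5, 6, 2, 2)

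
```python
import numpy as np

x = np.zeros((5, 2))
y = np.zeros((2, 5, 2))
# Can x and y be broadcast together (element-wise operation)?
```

Yes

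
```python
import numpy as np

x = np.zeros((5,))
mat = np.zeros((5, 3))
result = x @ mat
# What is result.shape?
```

(3,)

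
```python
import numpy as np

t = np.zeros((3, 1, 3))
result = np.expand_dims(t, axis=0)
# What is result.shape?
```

(1, 3, 1, 3)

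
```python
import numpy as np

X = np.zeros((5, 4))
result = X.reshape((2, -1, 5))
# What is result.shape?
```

(2, 2, 5)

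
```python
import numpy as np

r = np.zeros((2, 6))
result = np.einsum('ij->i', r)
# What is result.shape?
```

(2,)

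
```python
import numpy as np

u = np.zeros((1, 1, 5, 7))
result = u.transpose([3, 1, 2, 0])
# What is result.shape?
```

(7, 1, 5, 1)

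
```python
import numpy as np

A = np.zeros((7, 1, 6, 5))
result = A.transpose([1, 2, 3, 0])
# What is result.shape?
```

(1, 6, 5, 7)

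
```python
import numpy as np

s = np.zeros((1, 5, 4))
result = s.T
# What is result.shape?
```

(4, 5, 1)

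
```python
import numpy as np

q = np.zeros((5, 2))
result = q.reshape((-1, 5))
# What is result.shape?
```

(2, 5)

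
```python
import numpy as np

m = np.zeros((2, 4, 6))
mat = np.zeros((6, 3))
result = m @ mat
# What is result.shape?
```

(2, 4, 3)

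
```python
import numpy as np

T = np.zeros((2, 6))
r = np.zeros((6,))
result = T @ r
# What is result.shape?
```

(2,)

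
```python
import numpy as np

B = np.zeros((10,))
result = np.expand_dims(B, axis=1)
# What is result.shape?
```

(10, 1)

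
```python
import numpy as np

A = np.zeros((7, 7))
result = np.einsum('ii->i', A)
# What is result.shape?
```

(7,)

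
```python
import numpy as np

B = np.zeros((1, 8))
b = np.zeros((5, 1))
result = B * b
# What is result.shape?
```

(5, 8)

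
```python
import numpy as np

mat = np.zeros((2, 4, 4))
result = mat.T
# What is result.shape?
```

(4, 4, 2)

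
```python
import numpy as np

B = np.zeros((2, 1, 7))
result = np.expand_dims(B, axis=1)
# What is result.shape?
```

(2, 1, 1, 7)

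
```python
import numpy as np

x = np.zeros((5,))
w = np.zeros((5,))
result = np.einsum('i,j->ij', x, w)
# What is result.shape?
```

(5, 5)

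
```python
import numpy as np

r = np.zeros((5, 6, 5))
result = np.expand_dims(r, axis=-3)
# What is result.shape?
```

(5, 1, 6, 5)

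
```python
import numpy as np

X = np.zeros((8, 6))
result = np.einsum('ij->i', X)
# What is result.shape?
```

(8,)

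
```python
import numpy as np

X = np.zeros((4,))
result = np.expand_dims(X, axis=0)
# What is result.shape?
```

(1, 4)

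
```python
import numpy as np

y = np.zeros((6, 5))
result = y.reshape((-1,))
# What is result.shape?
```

(30,)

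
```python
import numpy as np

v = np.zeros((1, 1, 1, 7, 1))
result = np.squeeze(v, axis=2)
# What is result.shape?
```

(1, 1, 7, 1)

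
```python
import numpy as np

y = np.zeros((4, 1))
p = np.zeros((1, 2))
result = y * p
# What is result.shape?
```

(4, 2)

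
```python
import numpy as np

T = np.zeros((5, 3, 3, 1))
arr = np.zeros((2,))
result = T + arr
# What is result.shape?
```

(5, 3, 3, 2)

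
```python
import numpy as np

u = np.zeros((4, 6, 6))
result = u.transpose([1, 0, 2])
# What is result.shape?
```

(6, 4, 6)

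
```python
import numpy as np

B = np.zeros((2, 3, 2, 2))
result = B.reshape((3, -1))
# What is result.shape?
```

(3, 8)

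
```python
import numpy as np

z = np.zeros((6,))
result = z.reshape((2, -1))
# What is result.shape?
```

(2, 3)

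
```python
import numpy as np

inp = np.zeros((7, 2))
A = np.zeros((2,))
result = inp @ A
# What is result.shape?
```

(7,)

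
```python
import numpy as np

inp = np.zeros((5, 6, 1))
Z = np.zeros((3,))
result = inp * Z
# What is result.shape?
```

(5, 6, 3)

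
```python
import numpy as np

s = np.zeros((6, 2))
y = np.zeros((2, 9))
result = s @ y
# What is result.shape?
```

(6, 9)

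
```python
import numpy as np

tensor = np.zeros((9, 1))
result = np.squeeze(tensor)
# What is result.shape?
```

(9,)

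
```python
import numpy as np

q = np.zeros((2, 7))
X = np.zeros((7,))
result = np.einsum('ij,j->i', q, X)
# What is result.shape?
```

(2,)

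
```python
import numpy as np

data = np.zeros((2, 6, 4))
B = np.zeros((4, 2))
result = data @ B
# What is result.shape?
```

(2, 6, 2)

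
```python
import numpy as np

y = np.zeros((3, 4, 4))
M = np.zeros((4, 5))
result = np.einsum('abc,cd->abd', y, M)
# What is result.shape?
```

(3, 4, 5)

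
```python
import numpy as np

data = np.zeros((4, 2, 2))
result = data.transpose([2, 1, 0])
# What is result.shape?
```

(2, 2, 4)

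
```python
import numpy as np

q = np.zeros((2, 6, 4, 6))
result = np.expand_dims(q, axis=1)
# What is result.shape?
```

(2, 1, 6, 4, 6)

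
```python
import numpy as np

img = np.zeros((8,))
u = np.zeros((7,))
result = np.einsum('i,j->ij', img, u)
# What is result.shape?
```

(8, 7)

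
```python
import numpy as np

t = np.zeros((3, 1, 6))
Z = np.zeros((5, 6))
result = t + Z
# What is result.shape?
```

(3, 5, 6)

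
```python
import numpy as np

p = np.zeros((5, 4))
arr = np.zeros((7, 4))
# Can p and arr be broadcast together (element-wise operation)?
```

No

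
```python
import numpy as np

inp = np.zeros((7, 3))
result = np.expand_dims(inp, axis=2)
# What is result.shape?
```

(7, 3, 1)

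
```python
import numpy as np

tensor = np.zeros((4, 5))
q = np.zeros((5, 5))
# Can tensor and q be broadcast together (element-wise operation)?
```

No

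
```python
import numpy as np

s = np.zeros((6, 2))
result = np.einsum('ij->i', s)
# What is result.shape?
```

(6,)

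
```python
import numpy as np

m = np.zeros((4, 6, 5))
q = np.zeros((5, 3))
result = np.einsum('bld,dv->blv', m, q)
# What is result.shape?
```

(4, 6, 3)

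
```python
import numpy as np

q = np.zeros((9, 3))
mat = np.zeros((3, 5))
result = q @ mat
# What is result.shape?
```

(9, 5)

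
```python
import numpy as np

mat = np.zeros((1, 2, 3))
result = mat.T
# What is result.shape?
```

(3, 2, 1)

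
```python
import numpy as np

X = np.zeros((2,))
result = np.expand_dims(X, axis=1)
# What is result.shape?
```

(2, 1)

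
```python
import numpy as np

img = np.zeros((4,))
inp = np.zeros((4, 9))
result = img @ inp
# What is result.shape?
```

(9,)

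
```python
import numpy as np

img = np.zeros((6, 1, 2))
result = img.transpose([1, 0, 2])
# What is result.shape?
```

(1, 6, 2)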